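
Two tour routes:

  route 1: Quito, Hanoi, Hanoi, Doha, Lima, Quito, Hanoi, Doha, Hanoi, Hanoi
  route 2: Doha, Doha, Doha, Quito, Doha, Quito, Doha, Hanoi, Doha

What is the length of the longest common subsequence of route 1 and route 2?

Match Quito (route 1 #1, route 2 #4); then Doha (route 1 #4, route 2 #5); then Quito (route 1 #6, route 2 #6); then Hanoi (route 1 #7, route 2 #8); then Doha (route 1 #8, route 2 #9) — 5 stops in the same relative order in both, and the DP table's final entry dp[10][9] is also 5, so no common subsequence is longer.

5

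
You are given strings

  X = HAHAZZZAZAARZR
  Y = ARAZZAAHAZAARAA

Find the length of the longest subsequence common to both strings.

Taking A (X #2, Y #1), then A (X #4, Y #3), then Z (X #5, Y #4), then Z (X #6, Y #5), then A (X #8, Y #9), then Z (X #9, Y #10), then A (X #10, Y #11), then A (X #11, Y #12), then R (X #12, Y #13) gives a common subsequence of length 9. The LCS DP gives dp[14][15] = 9, so this is optimal.

9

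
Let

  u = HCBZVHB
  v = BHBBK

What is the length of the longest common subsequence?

One common subsequence of length 3: H at u[1]=v[2]; then B at u[3]=v[3]; then B at u[7]=v[4]. Since dp[7][5] = 3, nothing longer is possible.

3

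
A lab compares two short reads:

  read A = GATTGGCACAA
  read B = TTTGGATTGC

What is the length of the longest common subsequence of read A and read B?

Pick G (read A #1, read B #5), then A (read A #2, read B #6), then T (read A #3, read B #7), then T (read A #4, read B #8), then G (read A #6, read B #9), then C (read A #9, read B #10); all 6 bases appear in both, in order. The LCS DP gives dp[11][10] = 6, so this is optimal.

6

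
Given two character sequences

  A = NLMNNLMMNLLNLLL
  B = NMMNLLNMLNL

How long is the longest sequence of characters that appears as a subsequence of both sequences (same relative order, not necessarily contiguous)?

9

One common subsequence of length 9: N [5,1]; then M [7,2]; then M [8,3]; then N [9,4]; then L [10,5]; then L [11,6]; then N [12,7]; then L [13,9]; then L [15,11]. dp[15][11] = 9 confirms this is the maximum.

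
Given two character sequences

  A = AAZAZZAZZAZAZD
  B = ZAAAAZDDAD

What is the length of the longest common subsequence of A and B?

One common subsequence of length 7: A [1,2], then A [2,3], then A [4,4], then A [7,5], then Z [8,6], then A [12,9], then D [14,10]. The LCS DP gives dp[14][10] = 7, so this is optimal.

7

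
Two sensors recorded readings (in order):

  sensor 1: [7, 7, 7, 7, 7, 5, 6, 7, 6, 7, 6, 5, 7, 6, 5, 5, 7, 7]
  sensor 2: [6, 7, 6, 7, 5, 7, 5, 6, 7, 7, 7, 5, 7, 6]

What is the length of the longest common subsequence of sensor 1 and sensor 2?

10

Pick 7 [1,2], 7 [2,4], 7 [5,6], 5 [6,7], 6 [7,8], 7 [8,10], 7 [10,11], 5 [12,12], 7 [13,13], 6 [14,14]; all 10 values appear in both, in order, and the DP table's final entry dp[18][14] is also 10, so no common subsequence is longer.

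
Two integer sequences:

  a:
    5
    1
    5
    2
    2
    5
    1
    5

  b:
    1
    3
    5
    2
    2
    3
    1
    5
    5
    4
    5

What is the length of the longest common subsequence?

Let dp[i][j] be the LCS length of the first i values of a and the first j values of b. dp[i][j] = dp[i-1][j-1]+1 when the i-th and j-th values match, else max(dp[i-1][j], dp[i][j-1]).
    ·  1  3  5  2  2  3  1  5  5  4  5
 ·  0  0  0  0  0  0  0  0  0  0  0  0
 5  0  0  0  1  1  1  1  1  1  1  1  1
 1  0  1  1  1  1  1  1  2  2  2  2  2
 5  0  1  1  2  2  2  2  2  3  3  3  3
 2  0  1  1  2  3  3  3  3  3  3  3  3
 2  0  1  1  2  3  4  4  4  4  4  4  4
 5  0  1  1  2  3  4  4  4  5  5  5  5
 1  0  1  1  2  3  4  4  5  5  5  5  5
 5  0  1  1  2  3  4  4  5  6  6  6  6
dp[8][11] = 6. One LCS (by backtracking along matches): 1, 5, 2, 2, 5, 5.

6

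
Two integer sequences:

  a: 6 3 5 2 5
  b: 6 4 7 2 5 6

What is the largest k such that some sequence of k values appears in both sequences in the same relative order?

Let dp[i][j] be the LCS length of the first i values of a and the first j values of b. dp[i][j] = dp[i-1][j-1]+1 when the i-th and j-th values match, else max(dp[i-1][j], dp[i][j-1]).
    ·  6  4  7  2  5  6
 ·  0  0  0  0  0  0  0
 6  0  1  1  1  1  1  1
 3  0  1  1  1  1  1  1
 5  0  1  1  1  1  2  2
 2  0  1  1  1  2  2  2
 5  0  1  1  1  2  3  3
dp[5][6] = 3. One LCS (by backtracking along matches): 6, 2, 5.

3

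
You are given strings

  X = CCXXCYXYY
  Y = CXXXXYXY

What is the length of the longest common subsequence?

6

Let dp[i][j] be the LCS length of the first i characters of X and the first j characters of Y. dp[i][j] = dp[i-1][j-1]+1 when the i-th and j-th characters match, else max(dp[i-1][j], dp[i][j-1]).
    ·  C  X  X  X  X  Y  X  Y
 ·  0  0  0  0  0  0  0  0  0
 C  0  1  1  1  1  1  1  1  1
 C  0  1  1  1  1  1  1  1  1
 X  0  1  2  2  2  2  2  2  2
 X  0  1  2  3  3  3  3  3  3
 C  0  1  2  3  3  3  3  3  3
 Y  0  1  2  3  3  3  4  4  4
 X  0  1  2  3  4  4  4  5  5
 Y  0  1  2  3  4  4  5  5  6
 Y  0  1  2  3  4  4  5  5  6
dp[9][8] = 6. One LCS (by backtracking along matches): CXXYXY.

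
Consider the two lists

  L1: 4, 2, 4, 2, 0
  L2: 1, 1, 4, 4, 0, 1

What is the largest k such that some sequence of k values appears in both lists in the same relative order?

One common subsequence of length 3: 4 (L1 #1, L2 #3), 4 (L1 #3, L2 #4), 0 (L1 #5, L2 #5). dp[5][6] = 3 confirms this is the maximum.

3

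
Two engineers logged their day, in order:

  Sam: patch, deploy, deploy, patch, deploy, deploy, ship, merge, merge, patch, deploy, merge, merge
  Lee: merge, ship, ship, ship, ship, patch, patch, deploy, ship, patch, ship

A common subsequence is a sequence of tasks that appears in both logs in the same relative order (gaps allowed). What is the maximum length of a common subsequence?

5

One common subsequence of length 5: patch [1,6]; then patch [4,7]; then deploy [6,8]; then ship [7,9]; then patch [10,10]. The LCS DP gives dp[13][11] = 5, so this is optimal.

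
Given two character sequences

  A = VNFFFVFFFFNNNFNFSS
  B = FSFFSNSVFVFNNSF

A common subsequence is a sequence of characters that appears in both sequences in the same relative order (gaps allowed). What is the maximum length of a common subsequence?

Taking F (A #3, B #1), F (A #4, B #3), F (A #5, B #4), V (A #6, B #8), F (A #7, B #9), F (A #10, B #11), N (A #11, B #12), N (A #12, B #13), F (A #16, B #15) gives a common subsequence of length 9. The LCS DP gives dp[18][15] = 9, so this is optimal.

9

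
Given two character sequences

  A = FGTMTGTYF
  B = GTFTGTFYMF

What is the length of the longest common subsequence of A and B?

7

Pick G [2,1], then T [3,2], then T [5,4], then G [6,5], then T [7,6], then Y [8,8], then F [9,10]; all 7 characters appear in both, in order, and the DP table's final entry dp[9][10] is also 7, so no common subsequence is longer.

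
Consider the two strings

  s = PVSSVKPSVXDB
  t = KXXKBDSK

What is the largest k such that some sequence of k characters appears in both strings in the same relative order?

3

Pick K (s #6, t #1), X (s #10, t #3), D (s #11, t #6); all 3 characters appear in both, in order, and the DP table's final entry dp[12][8] is also 3, so no common subsequence is longer.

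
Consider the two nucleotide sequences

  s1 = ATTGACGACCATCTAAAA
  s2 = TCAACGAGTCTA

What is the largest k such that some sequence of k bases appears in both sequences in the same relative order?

Taking A at s1[1]=s2[3]; then A at s1[5]=s2[4]; then C at s1[6]=s2[5]; then G at s1[7]=s2[6]; then A at s1[8]=s2[7]; then T at s1[12]=s2[9]; then C at s1[13]=s2[10]; then T at s1[14]=s2[11]; then A at s1[18]=s2[12] gives a common subsequence of length 9. Since dp[18][12] = 9, nothing longer is possible.

9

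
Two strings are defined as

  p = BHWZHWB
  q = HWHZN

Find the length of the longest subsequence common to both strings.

Taking H (p #2, q #1), then W (p #3, q #2), then Z (p #4, q #4) gives a common subsequence of length 3, and the DP table's final entry dp[7][5] is also 3, so no common subsequence is longer.

3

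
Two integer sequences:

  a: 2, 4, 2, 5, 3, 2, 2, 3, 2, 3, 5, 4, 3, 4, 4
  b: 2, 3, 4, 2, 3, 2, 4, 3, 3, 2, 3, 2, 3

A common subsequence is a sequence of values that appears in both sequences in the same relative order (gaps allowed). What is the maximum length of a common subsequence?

One common subsequence of length 9: 2 at a[1]=b[1], then 4 at a[2]=b[3], then 2 at a[3]=b[4], then 3 at a[5]=b[5], then 2 at a[6]=b[6], then 2 at a[7]=b[10], then 3 at a[8]=b[11], then 2 at a[9]=b[12], then 3 at a[13]=b[13], and the DP table's final entry dp[15][13] is also 9, so no common subsequence is longer.

9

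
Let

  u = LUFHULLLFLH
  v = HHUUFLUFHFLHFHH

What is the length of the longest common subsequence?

7

Match L at u[1]=v[6], then U at u[2]=v[7], then F at u[3]=v[8], then H at u[4]=v[9], then L at u[6]=v[11], then F at u[9]=v[13], then H at u[11]=v[15] — 7 characters in the same relative order in both. Since dp[11][15] = 7, nothing longer is possible.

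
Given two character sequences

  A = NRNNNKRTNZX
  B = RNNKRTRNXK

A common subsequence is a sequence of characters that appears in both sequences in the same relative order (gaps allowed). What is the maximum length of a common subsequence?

Let dp[i][j] be the LCS length of the first i characters of A and the first j characters of B. dp[i][j] = dp[i-1][j-1]+1 when the i-th and j-th characters match, else max(dp[i-1][j], dp[i][j-1]).
    ·  R  N  N  K  R  T  R  N  X  K
 ·  0  0  0  0  0  0  0  0  0  0  0
 N  0  0  1  1  1  1  1  1  1  1  1
 R  0  1  1  1  1  2  2  2  2  2  2
 N  0  1  2  2  2  2  2  2  3  3  3
 N  0  1  2  3  3  3  3  3  3  3  3
 N  0  1  2  3  3  3  3  3  4  4  4
 K  0  1  2  3  4  4  4  4  4  4  5
 R  0  1  2  3  4  5  5  5  5  5  5
 T  0  1  2  3  4  5  6  6  6  6  6
 N  0  1  2  3  4  5  6  6  7  7  7
 Z  0  1  2  3  4  5  6  6  7  7  7
 X  0  1  2  3  4  5  6  6  7  8  8
dp[11][10] = 8. One LCS (by backtracking along matches): RNNKRTNX.

8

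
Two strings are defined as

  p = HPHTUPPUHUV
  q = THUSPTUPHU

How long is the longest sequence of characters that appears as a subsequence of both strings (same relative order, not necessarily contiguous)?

Match H [1,2]; then P [2,5]; then T [4,6]; then U [5,7]; then P [7,8]; then H [9,9]; then U [10,10] — 7 characters in the same relative order in both, and the DP table's final entry dp[11][10] is also 7, so no common subsequence is longer.

7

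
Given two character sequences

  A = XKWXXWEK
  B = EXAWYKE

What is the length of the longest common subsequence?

Let dp[i][j] be the LCS length of the first i characters of A and the first j characters of B. dp[i][j] = dp[i-1][j-1]+1 when the i-th and j-th characters match, else max(dp[i-1][j], dp[i][j-1]).
    ·  E  X  A  W  Y  K  E
 ·  0  0  0  0  0  0  0  0
 X  0  0  1  1  1  1  1  1
 K  0  0  1  1  1  1  2  2
 W  0  0  1  1  2  2  2  2
 X  0  0  1  1  2  2  2  2
 X  0  0  1  1  2  2  2  2
 W  0  0  1  1  2  2  2  2
 E  0  1  1  1  2  2  2  3
 K  0  1  1  1  2  2  3  3
dp[8][7] = 3. One LCS (by backtracking along matches): XKE.

3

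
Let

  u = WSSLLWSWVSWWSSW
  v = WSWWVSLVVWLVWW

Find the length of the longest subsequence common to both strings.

9

Taking W (u #1, v #1), S (u #3, v #2), W (u #6, v #3), W (u #8, v #4), V (u #9, v #5), S (u #10, v #6), W (u #11, v #10), W (u #12, v #13), W (u #15, v #14) gives a common subsequence of length 9, and the DP table's final entry dp[15][14] is also 9, so no common subsequence is longer.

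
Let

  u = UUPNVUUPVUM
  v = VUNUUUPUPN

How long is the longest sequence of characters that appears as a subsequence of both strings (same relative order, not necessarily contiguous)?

Taking U [1,2]; then U [2,4]; then U [6,5]; then U [7,6]; then P [8,7]; then U [10,8] gives a common subsequence of length 6. dp[11][10] = 6 confirms this is the maximum.

6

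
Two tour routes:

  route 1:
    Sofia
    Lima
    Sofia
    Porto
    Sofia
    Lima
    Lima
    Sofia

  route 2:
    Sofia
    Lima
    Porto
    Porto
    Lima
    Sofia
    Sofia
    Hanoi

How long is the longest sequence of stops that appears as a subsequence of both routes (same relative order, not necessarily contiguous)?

Match Sofia [1,1], Lima [2,2], Porto [4,4], Sofia [5,6], Sofia [8,7] — 5 stops in the same relative order in both. Since dp[8][8] = 5, nothing longer is possible.

5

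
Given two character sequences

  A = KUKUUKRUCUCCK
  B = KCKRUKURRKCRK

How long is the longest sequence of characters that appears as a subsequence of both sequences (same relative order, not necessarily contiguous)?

7

One common subsequence of length 7: K (A #1, B #3) → U (A #2, B #5) → K (A #3, B #6) → U (A #4, B #7) → K (A #6, B #10) → R (A #7, B #12) → K (A #13, B #13), and the DP table's final entry dp[13][13] is also 7, so no common subsequence is longer.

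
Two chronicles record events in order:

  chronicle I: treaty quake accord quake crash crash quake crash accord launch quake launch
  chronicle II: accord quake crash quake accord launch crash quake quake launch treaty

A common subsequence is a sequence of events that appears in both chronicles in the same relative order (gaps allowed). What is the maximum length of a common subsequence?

Taking accord (chronicle I #3, chronicle II #1), quake (chronicle I #4, chronicle II #2), crash (chronicle I #6, chronicle II #3), quake (chronicle I #7, chronicle II #4), accord (chronicle I #9, chronicle II #5), launch (chronicle I #10, chronicle II #6), quake (chronicle I #11, chronicle II #9), launch (chronicle I #12, chronicle II #10) gives a common subsequence of length 8, and the DP table's final entry dp[12][11] is also 8, so no common subsequence is longer.

8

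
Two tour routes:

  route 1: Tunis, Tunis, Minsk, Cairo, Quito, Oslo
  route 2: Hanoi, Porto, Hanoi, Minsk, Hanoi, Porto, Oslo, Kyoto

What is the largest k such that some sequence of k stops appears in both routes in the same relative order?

2

Match Minsk [3,4] → Oslo [6,7] — 2 stops in the same relative order in both, and the DP table's final entry dp[6][8] is also 2, so no common subsequence is longer.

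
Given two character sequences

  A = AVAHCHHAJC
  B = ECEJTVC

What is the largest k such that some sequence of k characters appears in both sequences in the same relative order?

3

Let dp[i][j] be the LCS length of the first i characters of A and the first j characters of B. dp[i][j] = dp[i-1][j-1]+1 when the i-th and j-th characters match, else max(dp[i-1][j], dp[i][j-1]).
    ·  E  C  E  J  T  V  C
 ·  0  0  0  0  0  0  0  0
 A  0  0  0  0  0  0  0  0
 V  0  0  0  0  0  0  1  1
 A  0  0  0  0  0  0  1  1
 H  0  0  0  0  0  0  1  1
 C  0  0  1  1  1  1  1  2
 H  0  0  1  1  1  1  1  2
 H  0  0  1  1  1  1  1  2
 A  0  0  1  1  1  1  1  2
 J  0  0  1  1  2  2  2  2
 C  0  0  1  1  2  2  2  3
dp[10][7] = 3. One LCS (by backtracking along matches): CJC.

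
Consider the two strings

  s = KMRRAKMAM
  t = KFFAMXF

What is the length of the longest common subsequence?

3

Let dp[i][j] be the LCS length of the first i characters of s and the first j characters of t. dp[i][j] = dp[i-1][j-1]+1 when the i-th and j-th characters match, else max(dp[i-1][j], dp[i][j-1]).
    ·  K  F  F  A  M  X  F
 ·  0  0  0  0  0  0  0  0
 K  0  1  1  1  1  1  1  1
 M  0  1  1  1  1  2  2  2
 R  0  1  1  1  1  2  2  2
 R  0  1  1  1  1  2  2  2
 A  0  1  1  1  2  2  2  2
 K  0  1  1  1  2  2  2  2
 M  0  1  1  1  2  3  3  3
 A  0  1  1  1  2  3  3  3
 M  0  1  1  1  2  3  3  3
dp[9][7] = 3. One LCS (by backtracking along matches): KAM.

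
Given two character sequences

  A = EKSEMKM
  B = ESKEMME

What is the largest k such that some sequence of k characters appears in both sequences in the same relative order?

5

Pick E (A #1, B #1), K (A #2, B #3), E (A #4, B #4), M (A #5, B #5), M (A #7, B #6); all 5 characters appear in both, in order. The LCS DP gives dp[7][7] = 5, so this is optimal.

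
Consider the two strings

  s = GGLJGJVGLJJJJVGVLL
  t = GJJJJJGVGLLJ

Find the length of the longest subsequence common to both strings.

Pick G (s #2, t #1) → J (s #4, t #2) → J (s #6, t #3) → J (s #10, t #4) → J (s #11, t #5) → J (s #12, t #6) → V (s #14, t #8) → G (s #15, t #9) → L (s #17, t #10) → L (s #18, t #11); all 10 characters appear in both, in order. dp[18][12] = 10 confirms this is the maximum.

10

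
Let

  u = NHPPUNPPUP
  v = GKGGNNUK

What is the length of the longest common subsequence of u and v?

Let dp[i][j] be the LCS length of the first i characters of u and the first j characters of v. dp[i][j] = dp[i-1][j-1]+1 when the i-th and j-th characters match, else max(dp[i-1][j], dp[i][j-1]).
    ·  G  K  G  G  N  N  U  K
 ·  0  0  0  0  0  0  0  0  0
 N  0  0  0  0  0  1  1  1  1
 H  0  0  0  0  0  1  1  1  1
 P  0  0  0  0  0  1  1  1  1
 P  0  0  0  0  0  1  1  1  1
 U  0  0  0  0  0  1  1  2  2
 N  0  0  0  0  0  1  2  2  2
 P  0  0  0  0  0  1  2  2  2
 P  0  0  0  0  0  1  2  2  2
 U  0  0  0  0  0  1  2  3  3
 P  0  0  0  0  0  1  2  3  3
dp[10][8] = 3. One LCS (by backtracking along matches): NNU.

3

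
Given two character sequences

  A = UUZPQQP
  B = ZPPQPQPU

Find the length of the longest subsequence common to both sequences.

Taking Z (A #3, B #1) → P (A #4, B #3) → Q (A #5, B #4) → Q (A #6, B #6) → P (A #7, B #7) gives a common subsequence of length 5. dp[7][8] = 5 confirms this is the maximum.

5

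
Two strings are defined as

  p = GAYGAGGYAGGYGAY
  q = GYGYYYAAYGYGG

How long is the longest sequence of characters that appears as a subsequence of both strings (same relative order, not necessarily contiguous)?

8

Pick G [1,1], then Y [3,2], then G [4,3], then A [5,8], then G [7,10], then Y [8,11], then G [11,12], then G [13,13]; all 8 characters appear in both, in order, and the DP table's final entry dp[15][13] is also 8, so no common subsequence is longer.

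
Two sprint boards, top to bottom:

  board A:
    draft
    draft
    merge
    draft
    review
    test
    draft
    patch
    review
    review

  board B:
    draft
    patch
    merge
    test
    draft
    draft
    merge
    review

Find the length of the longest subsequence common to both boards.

Match draft at board A[1]=board B[1] → merge at board A[3]=board B[3] → draft at board A[4]=board B[5] → draft at board A[7]=board B[6] → review at board A[10]=board B[8] — 5 tasks in the same relative order in both. dp[10][8] = 5 confirms this is the maximum.

5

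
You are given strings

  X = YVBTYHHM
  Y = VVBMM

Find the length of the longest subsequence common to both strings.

3

Taking V [2,2] → B [3,3] → M [8,5] gives a common subsequence of length 3. The LCS DP gives dp[8][5] = 3, so this is optimal.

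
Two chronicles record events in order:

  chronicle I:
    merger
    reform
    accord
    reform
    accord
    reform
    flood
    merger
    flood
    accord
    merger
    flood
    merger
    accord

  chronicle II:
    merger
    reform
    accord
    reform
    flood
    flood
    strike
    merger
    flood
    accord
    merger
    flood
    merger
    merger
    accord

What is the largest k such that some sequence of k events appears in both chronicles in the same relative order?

Taking merger [1,1]; then reform [2,2]; then accord [3,3]; then reform [4,4]; then flood [7,6]; then merger [8,8]; then flood [9,9]; then accord [10,10]; then merger [11,11]; then flood [12,12]; then merger [13,14]; then accord [14,15] gives a common subsequence of length 12, and the DP table's final entry dp[14][15] is also 12, so no common subsequence is longer.

12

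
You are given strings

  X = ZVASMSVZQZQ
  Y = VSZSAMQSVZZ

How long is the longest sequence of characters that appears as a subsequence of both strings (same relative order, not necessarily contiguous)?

Let dp[i][j] be the LCS length of the first i characters of X and the first j characters of Y. dp[i][j] = dp[i-1][j-1]+1 when the i-th and j-th characters match, else max(dp[i-1][j], dp[i][j-1]).
    ·  V  S  Z  S  A  M  Q  S  V  Z  Z
 ·  0  0  0  0  0  0  0  0  0  0  0  0
 Z  0  0  0  1  1  1  1  1  1  1  1  1
 V  0  1  1  1  1  1  1  1  1  2  2  2
 A  0  1  1  1  1  2  2  2  2  2  2  2
 S  0  1  2  2  2  2  2  2  3  3  3  3
 M  0  1  2  2  2  2  3  3  3  3  3  3
 S  0  1  2  2  3  3  3  3  4  4  4  4
 V  0  1  2  2  3  3  3  3  4  5  5  5
 Z  0  1  2  3  3  3  3  3  4  5  6  6
 Q  0  1  2  3  3  3  3  4  4  5  6  6
 Z  0  1  2  3  3  3  3  4  4  5  6  7
 Q  0  1  2  3  3  3  3  4  4  5  6  7
dp[11][11] = 7. One LCS (by backtracking along matches): ZAMSVZZ.

7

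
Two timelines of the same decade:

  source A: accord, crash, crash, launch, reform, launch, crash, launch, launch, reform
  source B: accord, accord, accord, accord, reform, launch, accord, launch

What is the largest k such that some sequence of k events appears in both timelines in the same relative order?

4

Pick accord at source A[1]=source B[4], then reform at source A[5]=source B[5], then launch at source A[6]=source B[6], then launch at source A[9]=source B[8]; all 4 events appear in both, in order. Since dp[10][8] = 4, nothing longer is possible.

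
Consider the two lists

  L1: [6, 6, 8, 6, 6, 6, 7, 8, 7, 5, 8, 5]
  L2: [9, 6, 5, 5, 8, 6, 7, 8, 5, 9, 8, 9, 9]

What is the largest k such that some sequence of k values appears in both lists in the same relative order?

7

Taking 6 (L1 #1, L2 #2); then 8 (L1 #3, L2 #5); then 6 (L1 #6, L2 #6); then 7 (L1 #7, L2 #7); then 8 (L1 #8, L2 #8); then 5 (L1 #10, L2 #9); then 8 (L1 #11, L2 #11) gives a common subsequence of length 7, and the DP table's final entry dp[12][13] is also 7, so no common subsequence is longer.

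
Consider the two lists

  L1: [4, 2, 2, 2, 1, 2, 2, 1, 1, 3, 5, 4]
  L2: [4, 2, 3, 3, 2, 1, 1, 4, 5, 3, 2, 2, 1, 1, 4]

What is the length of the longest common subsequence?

9

Taking 4 at L1[1]=L2[1]; then 2 at L1[2]=L2[2]; then 2 at L1[3]=L2[5]; then 1 at L1[5]=L2[7]; then 2 at L1[6]=L2[11]; then 2 at L1[7]=L2[12]; then 1 at L1[8]=L2[13]; then 1 at L1[9]=L2[14]; then 4 at L1[12]=L2[15] gives a common subsequence of length 9. dp[12][15] = 9 confirms this is the maximum.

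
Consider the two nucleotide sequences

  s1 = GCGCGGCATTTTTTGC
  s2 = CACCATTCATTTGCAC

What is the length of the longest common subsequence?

11

One common subsequence of length 11: C [2,1], C [4,3], C [7,4], A [8,5], T [9,6], T [10,7], T [12,10], T [13,11], T [14,12], G [15,13], C [16,16]. The LCS DP gives dp[16][16] = 11, so this is optimal.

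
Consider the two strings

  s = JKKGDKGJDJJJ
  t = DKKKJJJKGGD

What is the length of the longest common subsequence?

Let dp[i][j] be the LCS length of the first i characters of s and the first j characters of t. dp[i][j] = dp[i-1][j-1]+1 when the i-th and j-th characters match, else max(dp[i-1][j], dp[i][j-1]).
    ·  D  K  K  K  J  J  J  K  G  G  D
 ·  0  0  0  0  0  0  0  0  0  0  0  0
 J  0  0  0  0  0  1  1  1  1  1  1  1
 K  0  0  1  1  1  1  1  1  2  2  2  2
 K  0  0  1  2  2  2  2  2  2  2  2  2
 G  0  0  1  2  2  2  2  2  2  3  3  3
 D  0  1  1  2  2  2  2  2  2  3  3  4
 K  0  1  2  2  3  3  3  3  3  3  3  4
 G  0  1  2  2  3  3  3  3  3  4  4  4
 J  0  1  2  2  3  4  4  4  4  4  4  4
 D  0  1  2  2  3  4  4  4  4  4  4  5
 J  0  1  2  2  3  4  5  5  5  5  5  5
 J  0  1  2  2  3  4  5  6  6  6  6  6
 J  0  1  2  2  3  4  5  6  6  6  6  6
dp[12][11] = 6. One LCS (by backtracking along matches): KKKJJJ.

6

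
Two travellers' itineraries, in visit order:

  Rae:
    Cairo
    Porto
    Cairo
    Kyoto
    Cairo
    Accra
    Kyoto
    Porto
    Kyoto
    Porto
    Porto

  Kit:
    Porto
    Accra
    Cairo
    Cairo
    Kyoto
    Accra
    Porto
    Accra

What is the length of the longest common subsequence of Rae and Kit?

5

Match Cairo [1,3]; then Cairo [3,4]; then Kyoto [4,5]; then Accra [6,6]; then Porto [8,7] — 5 stops in the same relative order in both. Since dp[11][8] = 5, nothing longer is possible.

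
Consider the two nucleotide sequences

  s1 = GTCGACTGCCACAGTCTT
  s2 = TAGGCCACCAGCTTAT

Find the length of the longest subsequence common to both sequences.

12

One common subsequence of length 12: T [2,1] → G [4,3] → G [8,4] → C [9,5] → C [10,6] → A [11,7] → C [12,9] → A [13,10] → G [14,11] → T [15,13] → T [17,14] → T [18,16]. Since dp[18][16] = 12, nothing longer is possible.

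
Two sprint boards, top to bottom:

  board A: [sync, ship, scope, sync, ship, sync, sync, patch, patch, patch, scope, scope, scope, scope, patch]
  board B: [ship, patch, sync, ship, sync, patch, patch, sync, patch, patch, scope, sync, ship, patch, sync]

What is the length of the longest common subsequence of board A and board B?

Taking ship [2,1], sync [4,3], ship [5,4], sync [6,5], sync [7,8], patch [9,9], patch [10,10], scope [11,11], patch [15,14] gives a common subsequence of length 9. The LCS DP gives dp[15][15] = 9, so this is optimal.

9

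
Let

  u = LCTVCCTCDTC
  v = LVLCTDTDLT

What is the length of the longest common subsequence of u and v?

6

Let dp[i][j] be the LCS length of the first i characters of u and the first j characters of v. dp[i][j] = dp[i-1][j-1]+1 when the i-th and j-th characters match, else max(dp[i-1][j], dp[i][j-1]).
    ·  L  V  L  C  T  D  T  D  L  T
 ·  0  0  0  0  0  0  0  0  0  0  0
 L  0  1  1  1  1  1  1  1  1  1  1
 C  0  1  1  1  2  2  2  2  2  2  2
 T  0  1  1  1  2  3  3  3  3  3  3
 V  0  1  2  2  2  3  3  3  3  3  3
 C  0  1  2  2  3  3  3  3  3  3  3
 C  0  1  2  2  3  3  3  3  3  3  3
 T  0  1  2  2  3  4  4  4  4  4  4
 C  0  1  2  2  3  4  4  4  4  4  4
 D  0  1  2  2  3  4  5  5  5  5  5
 T  0  1  2  2  3  4  5  6  6  6  6
 C  0  1  2  2  3  4  5  6  6  6  6
dp[11][10] = 6. One LCS (by backtracking along matches): LCTTDT.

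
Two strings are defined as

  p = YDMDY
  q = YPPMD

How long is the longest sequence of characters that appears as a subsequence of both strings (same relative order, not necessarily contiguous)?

Match Y (p #1, q #1); then M (p #3, q #4); then D (p #4, q #5) — 3 characters in the same relative order in both, and the DP table's final entry dp[5][5] is also 3, so no common subsequence is longer.

3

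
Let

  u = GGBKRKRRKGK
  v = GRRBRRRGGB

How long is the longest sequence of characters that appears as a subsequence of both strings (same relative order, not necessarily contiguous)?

One common subsequence of length 6: G [1,1], then B [3,4], then R [5,5], then R [7,6], then R [8,7], then G [10,9], and the DP table's final entry dp[11][10] is also 6, so no common subsequence is longer.

6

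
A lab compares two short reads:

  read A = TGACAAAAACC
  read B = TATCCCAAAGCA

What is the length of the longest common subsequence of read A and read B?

Let dp[i][j] be the LCS length of the first i bases of read A and the first j bases of read B. dp[i][j] = dp[i-1][j-1]+1 when the i-th and j-th bases match, else max(dp[i-1][j], dp[i][j-1]).
    ·  T  A  T  C  C  C  A  A  A  G  C  A
 ·  0  0  0  0  0  0  0  0  0  0  0  0  0
 T  0  1  1  1  1  1  1  1  1  1  1  1  1
 G  0  1  1  1  1  1  1  1  1  1  2  2  2
 A  0  1  2  2  2  2  2  2  2  2  2  2  3
 C  0  1  2  2  3  3  3  3  3  3  3  3  3
 A  0  1  2  2  3  3  3  4  4  4  4  4  4
 A  0  1  2  2  3  3  3  4  5  5  5  5  5
 A  0  1  2  2  3  3  3  4  5  6  6  6  6
 A  0  1  2  2  3  3  3  4  5  6  6  6  7
 A  0  1  2  2  3  3  3  4  5  6  6  6  7
 C  0  1  2  2  3  4  4  4  5  6  6  7  7
 C  0  1  2  2  3  4  5  5  5  6  6  7  7
dp[11][12] = 7. One LCS (by backtracking along matches): TACAAAA.

7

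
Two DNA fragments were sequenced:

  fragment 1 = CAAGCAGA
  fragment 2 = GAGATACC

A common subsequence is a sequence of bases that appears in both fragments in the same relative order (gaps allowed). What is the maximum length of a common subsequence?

4

Let dp[i][j] be the LCS length of the first i bases of fragment 1 and the first j bases of fragment 2. dp[i][j] = dp[i-1][j-1]+1 when the i-th and j-th bases match, else max(dp[i-1][j], dp[i][j-1]).
    ·  G  A  G  A  T  A  C  C
 ·  0  0  0  0  0  0  0  0  0
 C  0  0  0  0  0  0  0  1  1
 A  0  0  1  1  1  1  1  1  1
 A  0  0  1  1  2  2  2  2  2
 G  0  1  1  2  2  2  2  2  2
 C  0  1  1  2  2  2  2  3  3
 A  0  1  2  2  3  3  3  3  3
 G  0  1  2  3  3  3  3  3  3
 A  0  1  2  3  4  4  4  4  4
dp[8][8] = 4. One LCS (by backtracking along matches): AGAA.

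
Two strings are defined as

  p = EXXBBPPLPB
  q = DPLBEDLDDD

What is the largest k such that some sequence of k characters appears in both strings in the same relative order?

3

Pick P (p #7, q #2), then L (p #8, q #3), then B (p #10, q #4); all 3 characters appear in both, in order, and the DP table's final entry dp[10][10] is also 3, so no common subsequence is longer.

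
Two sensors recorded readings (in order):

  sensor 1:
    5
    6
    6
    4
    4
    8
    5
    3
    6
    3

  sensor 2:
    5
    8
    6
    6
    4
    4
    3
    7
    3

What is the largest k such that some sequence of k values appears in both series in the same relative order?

Taking 5 (sensor 1 #1, sensor 2 #1); then 6 (sensor 1 #2, sensor 2 #3); then 6 (sensor 1 #3, sensor 2 #4); then 4 (sensor 1 #4, sensor 2 #5); then 4 (sensor 1 #5, sensor 2 #6); then 3 (sensor 1 #8, sensor 2 #7); then 3 (sensor 1 #10, sensor 2 #9) gives a common subsequence of length 7. The LCS DP gives dp[10][9] = 7, so this is optimal.

7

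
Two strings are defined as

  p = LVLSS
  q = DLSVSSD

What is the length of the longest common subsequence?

One common subsequence of length 4: L at p[1]=q[2], then V at p[2]=q[4], then S at p[4]=q[5], then S at p[5]=q[6]. dp[5][7] = 4 confirms this is the maximum.

4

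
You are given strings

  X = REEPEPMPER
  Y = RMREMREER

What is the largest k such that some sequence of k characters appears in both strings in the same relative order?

Match R at X[1]=Y[3], E at X[2]=Y[4], E at X[5]=Y[7], E at X[9]=Y[8], R at X[10]=Y[9] — 5 characters in the same relative order in both. dp[10][9] = 5 confirms this is the maximum.

5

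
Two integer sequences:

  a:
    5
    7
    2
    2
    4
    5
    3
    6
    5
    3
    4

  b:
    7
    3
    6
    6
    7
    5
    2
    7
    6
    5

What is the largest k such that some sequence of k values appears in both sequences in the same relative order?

4

Let dp[i][j] be the LCS length of the first i values of a and the first j values of b. dp[i][j] = dp[i-1][j-1]+1 when the i-th and j-th values match, else max(dp[i-1][j], dp[i][j-1]).
    ·  7  3  6  6  7  5  2  7  6  5
 ·  0  0  0  0  0  0  0  0  0  0  0
 5  0  0  0  0  0  0  1  1  1  1  1
 7  0  1  1  1  1  1  1  1  2  2  2
 2  0  1  1  1  1  1  1  2  2  2  2
 2  0  1  1  1  1  1  1  2  2  2  2
 4  0  1  1  1  1  1  1  2  2  2  2
 5  0  1  1  1  1  1  2  2  2  2  3
 3  0  1  2  2  2  2  2  2  2  2  3
 6  0  1  2  3  3  3  3  3  3  3  3
 5  0  1  2  3  3  3  4  4  4  4  4
 3  0  1  2  3  3  3  4  4  4  4  4
 4  0  1  2  3  3  3  4  4  4  4  4
dp[11][10] = 4. One LCS (by backtracking along matches): 5, 7, 6, 5.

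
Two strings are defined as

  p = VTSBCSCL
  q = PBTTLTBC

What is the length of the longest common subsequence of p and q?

3

Let dp[i][j] be the LCS length of the first i characters of p and the first j characters of q. dp[i][j] = dp[i-1][j-1]+1 when the i-th and j-th characters match, else max(dp[i-1][j], dp[i][j-1]).
    ·  P  B  T  T  L  T  B  C
 ·  0  0  0  0  0  0  0  0  0
 V  0  0  0  0  0  0  0  0  0
 T  0  0  0  1  1  1  1  1  1
 S  0  0  0  1  1  1  1  1  1
 B  0  0  1  1  1  1  1  2  2
 C  0  0  1  1  1  1  1  2  3
 S  0  0  1  1  1  1  1  2  3
 C  0  0  1  1  1  1  1  2  3
 L  0  0  1  1  1  2  2  2  3
dp[8][8] = 3. One LCS (by backtracking along matches): TBC.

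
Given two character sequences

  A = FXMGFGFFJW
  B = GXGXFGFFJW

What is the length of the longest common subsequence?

8

One common subsequence of length 8: X (A #2, B #2); then G (A #4, B #3); then F (A #5, B #5); then G (A #6, B #6); then F (A #7, B #7); then F (A #8, B #8); then J (A #9, B #9); then W (A #10, B #10). dp[10][10] = 8 confirms this is the maximum.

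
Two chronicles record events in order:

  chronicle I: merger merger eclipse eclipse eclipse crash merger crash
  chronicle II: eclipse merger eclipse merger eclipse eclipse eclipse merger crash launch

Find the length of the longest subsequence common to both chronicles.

7

One common subsequence of length 7: merger [1,2] → merger [2,4] → eclipse [3,5] → eclipse [4,6] → eclipse [5,7] → merger [7,8] → crash [8,9]. Since dp[8][10] = 7, nothing longer is possible.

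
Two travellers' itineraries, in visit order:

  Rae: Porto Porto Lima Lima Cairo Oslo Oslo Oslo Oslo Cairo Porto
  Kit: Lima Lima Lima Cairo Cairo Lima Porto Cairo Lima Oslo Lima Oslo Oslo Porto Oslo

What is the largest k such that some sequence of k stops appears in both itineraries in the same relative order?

7

One common subsequence of length 7: Lima (Rae #3, Kit #3), then Lima (Rae #4, Kit #6), then Cairo (Rae #5, Kit #8), then Oslo (Rae #6, Kit #10), then Oslo (Rae #7, Kit #12), then Oslo (Rae #8, Kit #13), then Oslo (Rae #9, Kit #15). The LCS DP gives dp[11][15] = 7, so this is optimal.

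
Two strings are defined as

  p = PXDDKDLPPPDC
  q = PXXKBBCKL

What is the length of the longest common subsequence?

4

Match P [1,1]; then X [2,3]; then K [5,8]; then L [7,9] — 4 characters in the same relative order in both. Since dp[12][9] = 4, nothing longer is possible.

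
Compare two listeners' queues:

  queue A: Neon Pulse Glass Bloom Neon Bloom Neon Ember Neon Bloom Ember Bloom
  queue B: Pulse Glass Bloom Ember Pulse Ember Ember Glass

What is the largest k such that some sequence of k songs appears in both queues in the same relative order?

Pick Pulse (queue A #2, queue B #1), then Glass (queue A #3, queue B #2), then Bloom (queue A #4, queue B #3), then Ember (queue A #8, queue B #6), then Ember (queue A #11, queue B #7); all 5 songs appear in both, in order. Since dp[12][8] = 5, nothing longer is possible.

5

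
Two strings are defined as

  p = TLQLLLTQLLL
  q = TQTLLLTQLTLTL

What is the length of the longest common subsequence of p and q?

Match T (p #1, q #1) → Q (p #3, q #2) → L (p #4, q #4) → L (p #5, q #5) → L (p #6, q #6) → T (p #7, q #7) → Q (p #8, q #8) → L (p #9, q #9) → L (p #10, q #11) → L (p #11, q #13) — 10 characters in the same relative order in both. dp[11][13] = 10 confirms this is the maximum.

10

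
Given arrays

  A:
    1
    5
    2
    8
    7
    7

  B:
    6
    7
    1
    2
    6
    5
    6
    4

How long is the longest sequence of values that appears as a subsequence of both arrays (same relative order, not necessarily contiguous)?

Match 1 at A[1]=B[3], then 5 at A[2]=B[6] — 2 values in the same relative order in both, and the DP table's final entry dp[6][8] is also 2, so no common subsequence is longer.

2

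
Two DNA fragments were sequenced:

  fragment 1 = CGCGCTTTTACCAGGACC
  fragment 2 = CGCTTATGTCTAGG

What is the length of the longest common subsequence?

Match C (fragment 1 #3, fragment 2 #1), then G (fragment 1 #4, fragment 2 #2), then C (fragment 1 #5, fragment 2 #3), then T (fragment 1 #6, fragment 2 #4), then T (fragment 1 #7, fragment 2 #5), then T (fragment 1 #8, fragment 2 #7), then T (fragment 1 #9, fragment 2 #9), then C (fragment 1 #11, fragment 2 #10), then A (fragment 1 #13, fragment 2 #12), then G (fragment 1 #14, fragment 2 #13), then G (fragment 1 #15, fragment 2 #14) — 11 bases in the same relative order in both, and the DP table's final entry dp[18][14] is also 11, so no common subsequence is longer.

11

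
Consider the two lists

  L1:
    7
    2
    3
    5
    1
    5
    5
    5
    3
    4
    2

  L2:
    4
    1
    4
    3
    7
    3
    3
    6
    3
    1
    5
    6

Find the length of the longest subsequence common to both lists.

4

Match 7 at L1[1]=L2[5] → 3 at L1[3]=L2[9] → 1 at L1[5]=L2[10] → 5 at L1[6]=L2[11] — 4 values in the same relative order in both. The LCS DP gives dp[11][12] = 4, so this is optimal.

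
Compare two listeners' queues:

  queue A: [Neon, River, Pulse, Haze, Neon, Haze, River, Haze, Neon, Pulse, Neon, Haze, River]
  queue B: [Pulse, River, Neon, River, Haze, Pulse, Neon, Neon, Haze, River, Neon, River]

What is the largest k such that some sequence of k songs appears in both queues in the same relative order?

Pick Neon [1,3] → River [2,4] → Pulse [3,6] → Neon [5,8] → Haze [6,9] → River [7,10] → Neon [11,11] → River [13,12]; all 8 songs appear in both, in order. Since dp[13][12] = 8, nothing longer is possible.

8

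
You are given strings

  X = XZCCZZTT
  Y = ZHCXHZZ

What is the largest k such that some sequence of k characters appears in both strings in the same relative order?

4

Let dp[i][j] be the LCS length of the first i characters of X and the first j characters of Y. dp[i][j] = dp[i-1][j-1]+1 when the i-th and j-th characters match, else max(dp[i-1][j], dp[i][j-1]).
    ·  Z  H  C  X  H  Z  Z
 ·  0  0  0  0  0  0  0  0
 X  0  0  0  0  1  1  1  1
 Z  0  1  1  1  1  1  2  2
 C  0  1  1  2  2  2  2  2
 C  0  1  1  2  2  2  2  2
 Z  0  1  1  2  2  2  3  3
 Z  0  1  1  2  2  2  3  4
 T  0  1  1  2  2  2  3  4
 T  0  1  1  2  2  2  3  4
dp[8][7] = 4. One LCS (by backtracking along matches): ZCZZ.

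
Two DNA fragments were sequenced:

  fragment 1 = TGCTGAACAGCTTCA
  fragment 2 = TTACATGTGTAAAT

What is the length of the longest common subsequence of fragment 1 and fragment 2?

9

Match T [1,1], then T [4,2], then A [7,3], then C [8,4], then A [9,5], then G [10,7], then T [12,8], then T [13,10], then A [15,13] — 9 bases in the same relative order in both. The LCS DP gives dp[15][14] = 9, so this is optimal.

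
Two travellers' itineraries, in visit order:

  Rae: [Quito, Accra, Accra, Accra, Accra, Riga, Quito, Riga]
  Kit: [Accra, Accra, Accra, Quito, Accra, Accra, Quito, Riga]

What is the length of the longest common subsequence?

Taking Accra [2,2], Accra [3,3], Accra [4,5], Accra [5,6], Quito [7,7], Riga [8,8] gives a common subsequence of length 6. The LCS DP gives dp[8][8] = 6, so this is optimal.

6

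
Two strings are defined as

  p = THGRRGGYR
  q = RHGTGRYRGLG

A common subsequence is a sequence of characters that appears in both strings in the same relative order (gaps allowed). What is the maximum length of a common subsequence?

6

Let dp[i][j] be the LCS length of the first i characters of p and the first j characters of q. dp[i][j] = dp[i-1][j-1]+1 when the i-th and j-th characters match, else max(dp[i-1][j], dp[i][j-1]).
    ·  R  H  G  T  G  R  Y  R  G  L  G
 ·  0  0  0  0  0  0  0  0  0  0  0  0
 T  0  0  0  0  1  1  1  1  1  1  1  1
 H  0  0  1  1  1  1  1  1  1  1  1  1
 G  0  0  1  2  2  2  2  2  2  2  2  2
 R  0  1  1  2  2  2  3  3  3  3  3  3
 R  0  1  1  2  2  2  3  3  4  4  4  4
 G  0  1  1  2  2  3  3  3  4  5  5  5
 G  0  1  1  2  2  3  3  3  4  5  5  6
 Y  0  1  1  2  2  3  3  4  4  5  5  6
 R  0  1  1  2  2  3  4  4  5  5  5  6
dp[9][11] = 6. One LCS (by backtracking along matches): TGRRGG.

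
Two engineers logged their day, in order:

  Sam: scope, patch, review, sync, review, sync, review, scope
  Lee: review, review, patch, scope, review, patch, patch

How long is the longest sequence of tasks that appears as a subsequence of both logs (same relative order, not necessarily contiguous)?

Match review at Sam[3]=Lee[1], then review at Sam[5]=Lee[2], then review at Sam[7]=Lee[5] — 3 tasks in the same relative order in both, and the DP table's final entry dp[8][7] is also 3, so no common subsequence is longer.

3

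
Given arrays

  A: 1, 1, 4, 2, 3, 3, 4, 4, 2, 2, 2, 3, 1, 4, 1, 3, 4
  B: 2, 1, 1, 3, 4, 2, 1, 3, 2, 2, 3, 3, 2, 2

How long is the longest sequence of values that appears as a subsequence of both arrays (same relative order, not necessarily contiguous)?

Match 1 at A[1]=B[2], then 1 at A[2]=B[3], then 4 at A[3]=B[5], then 2 at A[4]=B[6], then 3 at A[6]=B[8], then 2 at A[10]=B[9], then 2 at A[11]=B[10], then 3 at A[12]=B[11], then 3 at A[16]=B[12] — 9 values in the same relative order in both. The LCS DP gives dp[17][14] = 9, so this is optimal.

9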